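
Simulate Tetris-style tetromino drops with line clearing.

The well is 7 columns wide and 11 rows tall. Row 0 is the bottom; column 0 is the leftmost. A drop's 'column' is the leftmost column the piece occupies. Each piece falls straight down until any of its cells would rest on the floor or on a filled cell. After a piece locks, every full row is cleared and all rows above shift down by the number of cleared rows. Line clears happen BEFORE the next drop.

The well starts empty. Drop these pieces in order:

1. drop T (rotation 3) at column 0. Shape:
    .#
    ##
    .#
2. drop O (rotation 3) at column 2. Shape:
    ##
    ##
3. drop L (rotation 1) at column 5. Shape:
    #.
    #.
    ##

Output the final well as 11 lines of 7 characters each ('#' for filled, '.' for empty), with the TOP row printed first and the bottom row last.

Drop 1: T rot3 at col 0 lands with bottom-row=0; cleared 0 line(s) (total 0); column heights now [2 3 0 0 0 0 0], max=3
Drop 2: O rot3 at col 2 lands with bottom-row=0; cleared 0 line(s) (total 0); column heights now [2 3 2 2 0 0 0], max=3
Drop 3: L rot1 at col 5 lands with bottom-row=0; cleared 0 line(s) (total 0); column heights now [2 3 2 2 0 3 1], max=3

Answer: .......
.......
.......
.......
.......
.......
.......
.......
.#...#.
####.#.
.###.##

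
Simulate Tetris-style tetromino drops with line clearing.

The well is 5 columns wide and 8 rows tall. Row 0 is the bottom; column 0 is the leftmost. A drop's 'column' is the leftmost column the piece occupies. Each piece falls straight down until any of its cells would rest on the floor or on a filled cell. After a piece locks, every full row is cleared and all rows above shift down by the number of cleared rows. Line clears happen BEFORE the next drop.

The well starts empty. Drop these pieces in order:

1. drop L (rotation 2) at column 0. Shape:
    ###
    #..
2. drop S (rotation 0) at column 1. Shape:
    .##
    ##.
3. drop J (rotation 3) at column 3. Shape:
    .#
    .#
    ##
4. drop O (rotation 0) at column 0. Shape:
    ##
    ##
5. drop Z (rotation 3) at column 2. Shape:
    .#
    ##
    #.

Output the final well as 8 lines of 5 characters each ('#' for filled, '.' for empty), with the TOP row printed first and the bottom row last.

Drop 1: L rot2 at col 0 lands with bottom-row=0; cleared 0 line(s) (total 0); column heights now [2 2 2 0 0], max=2
Drop 2: S rot0 at col 1 lands with bottom-row=2; cleared 0 line(s) (total 0); column heights now [2 3 4 4 0], max=4
Drop 3: J rot3 at col 3 lands with bottom-row=4; cleared 0 line(s) (total 0); column heights now [2 3 4 5 7], max=7
Drop 4: O rot0 at col 0 lands with bottom-row=3; cleared 0 line(s) (total 0); column heights now [5 5 4 5 7], max=7
Drop 5: Z rot3 at col 2 lands with bottom-row=4; cleared 1 line(s) (total 1); column heights now [4 4 5 6 6], max=6

Answer: .....
.....
...##
..###
####.
.##..
###..
#....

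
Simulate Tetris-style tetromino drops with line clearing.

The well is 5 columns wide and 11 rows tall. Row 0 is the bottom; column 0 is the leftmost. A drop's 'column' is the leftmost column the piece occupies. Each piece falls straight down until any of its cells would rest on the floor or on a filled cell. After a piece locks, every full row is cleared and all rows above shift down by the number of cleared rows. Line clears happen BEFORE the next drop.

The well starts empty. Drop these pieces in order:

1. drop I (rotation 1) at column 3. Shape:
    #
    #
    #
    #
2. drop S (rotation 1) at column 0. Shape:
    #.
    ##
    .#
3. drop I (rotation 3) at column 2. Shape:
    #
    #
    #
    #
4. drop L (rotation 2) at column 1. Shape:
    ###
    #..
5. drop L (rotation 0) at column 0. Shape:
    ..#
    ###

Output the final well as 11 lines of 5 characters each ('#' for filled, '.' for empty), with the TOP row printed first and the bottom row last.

Answer: .....
.....
.....
.....
..#..
###..
.###.
.###.
#.##.
####.
.###.

Derivation:
Drop 1: I rot1 at col 3 lands with bottom-row=0; cleared 0 line(s) (total 0); column heights now [0 0 0 4 0], max=4
Drop 2: S rot1 at col 0 lands with bottom-row=0; cleared 0 line(s) (total 0); column heights now [3 2 0 4 0], max=4
Drop 3: I rot3 at col 2 lands with bottom-row=0; cleared 0 line(s) (total 0); column heights now [3 2 4 4 0], max=4
Drop 4: L rot2 at col 1 lands with bottom-row=3; cleared 0 line(s) (total 0); column heights now [3 5 5 5 0], max=5
Drop 5: L rot0 at col 0 lands with bottom-row=5; cleared 0 line(s) (total 0); column heights now [6 6 7 5 0], max=7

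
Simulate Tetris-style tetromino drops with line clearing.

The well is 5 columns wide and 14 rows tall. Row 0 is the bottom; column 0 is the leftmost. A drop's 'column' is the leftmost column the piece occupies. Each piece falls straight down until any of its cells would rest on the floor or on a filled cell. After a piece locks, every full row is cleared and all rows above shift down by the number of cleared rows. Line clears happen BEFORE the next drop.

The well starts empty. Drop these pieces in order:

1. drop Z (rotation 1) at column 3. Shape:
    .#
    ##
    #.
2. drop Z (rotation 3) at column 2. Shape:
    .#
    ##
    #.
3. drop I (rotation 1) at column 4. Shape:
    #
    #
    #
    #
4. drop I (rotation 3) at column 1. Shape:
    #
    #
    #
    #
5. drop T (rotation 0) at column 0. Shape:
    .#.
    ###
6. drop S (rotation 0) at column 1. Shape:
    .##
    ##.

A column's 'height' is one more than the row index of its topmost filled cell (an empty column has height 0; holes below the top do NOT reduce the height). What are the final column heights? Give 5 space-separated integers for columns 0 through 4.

Drop 1: Z rot1 at col 3 lands with bottom-row=0; cleared 0 line(s) (total 0); column heights now [0 0 0 2 3], max=3
Drop 2: Z rot3 at col 2 lands with bottom-row=1; cleared 0 line(s) (total 0); column heights now [0 0 3 4 3], max=4
Drop 3: I rot1 at col 4 lands with bottom-row=3; cleared 0 line(s) (total 0); column heights now [0 0 3 4 7], max=7
Drop 4: I rot3 at col 1 lands with bottom-row=0; cleared 0 line(s) (total 0); column heights now [0 4 3 4 7], max=7
Drop 5: T rot0 at col 0 lands with bottom-row=4; cleared 0 line(s) (total 0); column heights now [5 6 5 4 7], max=7
Drop 6: S rot0 at col 1 lands with bottom-row=6; cleared 0 line(s) (total 0); column heights now [5 7 8 8 7], max=8

Answer: 5 7 8 8 7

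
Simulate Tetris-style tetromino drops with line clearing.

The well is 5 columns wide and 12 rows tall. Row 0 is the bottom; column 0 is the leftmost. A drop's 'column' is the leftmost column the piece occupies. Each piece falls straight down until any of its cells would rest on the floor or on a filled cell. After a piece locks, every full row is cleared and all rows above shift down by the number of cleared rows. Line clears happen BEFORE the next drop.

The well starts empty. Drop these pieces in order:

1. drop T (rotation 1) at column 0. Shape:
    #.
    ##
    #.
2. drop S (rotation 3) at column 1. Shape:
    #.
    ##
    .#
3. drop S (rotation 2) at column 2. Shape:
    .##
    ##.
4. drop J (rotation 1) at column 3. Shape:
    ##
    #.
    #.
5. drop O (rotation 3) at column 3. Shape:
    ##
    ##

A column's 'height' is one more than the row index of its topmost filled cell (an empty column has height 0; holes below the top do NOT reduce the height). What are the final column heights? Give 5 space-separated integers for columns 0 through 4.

Answer: 3 4 4 10 10

Derivation:
Drop 1: T rot1 at col 0 lands with bottom-row=0; cleared 0 line(s) (total 0); column heights now [3 2 0 0 0], max=3
Drop 2: S rot3 at col 1 lands with bottom-row=1; cleared 0 line(s) (total 0); column heights now [3 4 3 0 0], max=4
Drop 3: S rot2 at col 2 lands with bottom-row=3; cleared 0 line(s) (total 0); column heights now [3 4 4 5 5], max=5
Drop 4: J rot1 at col 3 lands with bottom-row=5; cleared 0 line(s) (total 0); column heights now [3 4 4 8 8], max=8
Drop 5: O rot3 at col 3 lands with bottom-row=8; cleared 0 line(s) (total 0); column heights now [3 4 4 10 10], max=10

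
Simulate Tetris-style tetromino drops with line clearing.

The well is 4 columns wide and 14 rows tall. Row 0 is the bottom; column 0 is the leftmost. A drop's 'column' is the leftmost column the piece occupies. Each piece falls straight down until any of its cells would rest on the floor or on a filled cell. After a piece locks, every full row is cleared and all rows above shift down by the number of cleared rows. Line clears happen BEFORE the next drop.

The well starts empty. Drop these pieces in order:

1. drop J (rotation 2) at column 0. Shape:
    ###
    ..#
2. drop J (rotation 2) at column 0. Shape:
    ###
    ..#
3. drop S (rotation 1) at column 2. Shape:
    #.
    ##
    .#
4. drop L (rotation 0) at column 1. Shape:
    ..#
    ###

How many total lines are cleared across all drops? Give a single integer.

Answer: 1

Derivation:
Drop 1: J rot2 at col 0 lands with bottom-row=0; cleared 0 line(s) (total 0); column heights now [2 2 2 0], max=2
Drop 2: J rot2 at col 0 lands with bottom-row=2; cleared 0 line(s) (total 0); column heights now [4 4 4 0], max=4
Drop 3: S rot1 at col 2 lands with bottom-row=3; cleared 1 line(s) (total 1); column heights now [2 2 5 4], max=5
Drop 4: L rot0 at col 1 lands with bottom-row=5; cleared 0 line(s) (total 1); column heights now [2 6 6 7], max=7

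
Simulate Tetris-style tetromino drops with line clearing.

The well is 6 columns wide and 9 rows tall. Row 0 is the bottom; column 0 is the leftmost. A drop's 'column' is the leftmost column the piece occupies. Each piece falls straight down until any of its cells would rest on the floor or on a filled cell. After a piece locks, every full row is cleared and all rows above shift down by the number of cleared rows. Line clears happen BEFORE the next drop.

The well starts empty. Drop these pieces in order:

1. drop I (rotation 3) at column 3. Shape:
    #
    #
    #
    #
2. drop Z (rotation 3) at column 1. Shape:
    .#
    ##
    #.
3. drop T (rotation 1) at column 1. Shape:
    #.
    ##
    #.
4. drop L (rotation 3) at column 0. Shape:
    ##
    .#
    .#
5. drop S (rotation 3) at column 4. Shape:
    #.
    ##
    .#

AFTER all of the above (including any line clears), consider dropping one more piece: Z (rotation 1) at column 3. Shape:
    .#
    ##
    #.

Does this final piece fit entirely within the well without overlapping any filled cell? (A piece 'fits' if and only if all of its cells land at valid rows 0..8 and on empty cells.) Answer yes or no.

Drop 1: I rot3 at col 3 lands with bottom-row=0; cleared 0 line(s) (total 0); column heights now [0 0 0 4 0 0], max=4
Drop 2: Z rot3 at col 1 lands with bottom-row=0; cleared 0 line(s) (total 0); column heights now [0 2 3 4 0 0], max=4
Drop 3: T rot1 at col 1 lands with bottom-row=2; cleared 0 line(s) (total 0); column heights now [0 5 4 4 0 0], max=5
Drop 4: L rot3 at col 0 lands with bottom-row=5; cleared 0 line(s) (total 0); column heights now [8 8 4 4 0 0], max=8
Drop 5: S rot3 at col 4 lands with bottom-row=0; cleared 0 line(s) (total 0); column heights now [8 8 4 4 3 2], max=8
Test piece Z rot1 at col 3 (width 2): heights before test = [8 8 4 4 3 2]; fits = True

Answer: yes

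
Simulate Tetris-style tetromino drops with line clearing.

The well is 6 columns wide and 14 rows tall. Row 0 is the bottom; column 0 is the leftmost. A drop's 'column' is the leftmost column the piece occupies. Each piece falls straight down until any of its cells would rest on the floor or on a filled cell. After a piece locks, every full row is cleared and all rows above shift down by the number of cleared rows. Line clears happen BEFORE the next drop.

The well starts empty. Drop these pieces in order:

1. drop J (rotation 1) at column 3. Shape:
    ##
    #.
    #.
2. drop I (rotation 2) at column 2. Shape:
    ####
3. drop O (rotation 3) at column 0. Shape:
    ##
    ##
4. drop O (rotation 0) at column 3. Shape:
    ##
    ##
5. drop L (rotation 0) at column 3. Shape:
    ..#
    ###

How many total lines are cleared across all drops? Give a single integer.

Answer: 0

Derivation:
Drop 1: J rot1 at col 3 lands with bottom-row=0; cleared 0 line(s) (total 0); column heights now [0 0 0 3 3 0], max=3
Drop 2: I rot2 at col 2 lands with bottom-row=3; cleared 0 line(s) (total 0); column heights now [0 0 4 4 4 4], max=4
Drop 3: O rot3 at col 0 lands with bottom-row=0; cleared 0 line(s) (total 0); column heights now [2 2 4 4 4 4], max=4
Drop 4: O rot0 at col 3 lands with bottom-row=4; cleared 0 line(s) (total 0); column heights now [2 2 4 6 6 4], max=6
Drop 5: L rot0 at col 3 lands with bottom-row=6; cleared 0 line(s) (total 0); column heights now [2 2 4 7 7 8], max=8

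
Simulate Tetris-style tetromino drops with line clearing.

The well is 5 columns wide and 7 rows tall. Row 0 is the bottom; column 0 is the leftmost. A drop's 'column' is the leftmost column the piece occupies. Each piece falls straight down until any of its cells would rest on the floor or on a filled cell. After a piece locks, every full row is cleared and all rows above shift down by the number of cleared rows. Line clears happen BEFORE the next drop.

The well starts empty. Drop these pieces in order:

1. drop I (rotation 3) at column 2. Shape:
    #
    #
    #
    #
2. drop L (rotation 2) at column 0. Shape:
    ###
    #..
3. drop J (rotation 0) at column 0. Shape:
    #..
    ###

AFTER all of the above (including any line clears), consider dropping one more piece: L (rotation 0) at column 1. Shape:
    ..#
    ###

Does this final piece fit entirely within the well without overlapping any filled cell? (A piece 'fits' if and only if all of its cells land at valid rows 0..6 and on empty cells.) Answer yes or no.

Answer: no

Derivation:
Drop 1: I rot3 at col 2 lands with bottom-row=0; cleared 0 line(s) (total 0); column heights now [0 0 4 0 0], max=4
Drop 2: L rot2 at col 0 lands with bottom-row=3; cleared 0 line(s) (total 0); column heights now [5 5 5 0 0], max=5
Drop 3: J rot0 at col 0 lands with bottom-row=5; cleared 0 line(s) (total 0); column heights now [7 6 6 0 0], max=7
Test piece L rot0 at col 1 (width 3): heights before test = [7 6 6 0 0]; fits = False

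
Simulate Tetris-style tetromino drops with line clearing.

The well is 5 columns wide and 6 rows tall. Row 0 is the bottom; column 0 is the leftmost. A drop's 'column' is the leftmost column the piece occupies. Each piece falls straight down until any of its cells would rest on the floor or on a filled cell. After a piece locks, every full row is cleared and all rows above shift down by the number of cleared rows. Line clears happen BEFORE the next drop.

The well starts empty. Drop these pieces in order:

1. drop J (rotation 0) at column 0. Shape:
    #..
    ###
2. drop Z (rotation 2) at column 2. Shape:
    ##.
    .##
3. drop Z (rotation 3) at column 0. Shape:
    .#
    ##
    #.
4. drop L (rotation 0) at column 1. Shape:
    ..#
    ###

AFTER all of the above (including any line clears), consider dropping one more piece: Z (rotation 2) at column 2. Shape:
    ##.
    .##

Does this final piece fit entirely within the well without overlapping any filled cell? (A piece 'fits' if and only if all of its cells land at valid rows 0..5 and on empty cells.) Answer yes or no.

Answer: no

Derivation:
Drop 1: J rot0 at col 0 lands with bottom-row=0; cleared 0 line(s) (total 0); column heights now [2 1 1 0 0], max=2
Drop 2: Z rot2 at col 2 lands with bottom-row=0; cleared 1 line(s) (total 1); column heights now [1 0 1 1 0], max=1
Drop 3: Z rot3 at col 0 lands with bottom-row=1; cleared 0 line(s) (total 1); column heights now [3 4 1 1 0], max=4
Drop 4: L rot0 at col 1 lands with bottom-row=4; cleared 0 line(s) (total 1); column heights now [3 5 5 6 0], max=6
Test piece Z rot2 at col 2 (width 3): heights before test = [3 5 5 6 0]; fits = False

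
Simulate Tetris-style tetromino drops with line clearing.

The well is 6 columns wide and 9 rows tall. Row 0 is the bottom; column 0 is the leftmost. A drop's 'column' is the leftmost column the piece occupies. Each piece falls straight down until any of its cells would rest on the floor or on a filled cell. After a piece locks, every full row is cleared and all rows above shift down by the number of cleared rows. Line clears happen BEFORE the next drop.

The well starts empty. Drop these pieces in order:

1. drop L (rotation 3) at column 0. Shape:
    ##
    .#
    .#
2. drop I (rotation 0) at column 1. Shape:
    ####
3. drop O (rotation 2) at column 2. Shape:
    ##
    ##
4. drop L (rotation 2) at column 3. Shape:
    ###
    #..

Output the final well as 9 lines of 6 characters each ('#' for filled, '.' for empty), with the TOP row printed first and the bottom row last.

Answer: ......
...###
...#..
..##..
..##..
.####.
##....
.#....
.#....

Derivation:
Drop 1: L rot3 at col 0 lands with bottom-row=0; cleared 0 line(s) (total 0); column heights now [3 3 0 0 0 0], max=3
Drop 2: I rot0 at col 1 lands with bottom-row=3; cleared 0 line(s) (total 0); column heights now [3 4 4 4 4 0], max=4
Drop 3: O rot2 at col 2 lands with bottom-row=4; cleared 0 line(s) (total 0); column heights now [3 4 6 6 4 0], max=6
Drop 4: L rot2 at col 3 lands with bottom-row=6; cleared 0 line(s) (total 0); column heights now [3 4 6 8 8 8], max=8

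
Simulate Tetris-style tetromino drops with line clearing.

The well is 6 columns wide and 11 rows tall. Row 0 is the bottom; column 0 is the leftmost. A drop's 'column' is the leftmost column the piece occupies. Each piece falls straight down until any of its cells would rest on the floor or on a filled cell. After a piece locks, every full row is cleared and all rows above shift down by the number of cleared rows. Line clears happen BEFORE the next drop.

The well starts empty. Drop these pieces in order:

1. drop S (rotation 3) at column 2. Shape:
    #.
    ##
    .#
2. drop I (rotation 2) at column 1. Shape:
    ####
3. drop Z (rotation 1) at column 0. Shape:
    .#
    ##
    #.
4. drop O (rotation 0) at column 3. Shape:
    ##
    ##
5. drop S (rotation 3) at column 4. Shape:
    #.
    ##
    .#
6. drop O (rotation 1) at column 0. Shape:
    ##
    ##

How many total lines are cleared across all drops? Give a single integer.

Drop 1: S rot3 at col 2 lands with bottom-row=0; cleared 0 line(s) (total 0); column heights now [0 0 3 2 0 0], max=3
Drop 2: I rot2 at col 1 lands with bottom-row=3; cleared 0 line(s) (total 0); column heights now [0 4 4 4 4 0], max=4
Drop 3: Z rot1 at col 0 lands with bottom-row=3; cleared 0 line(s) (total 0); column heights now [5 6 4 4 4 0], max=6
Drop 4: O rot0 at col 3 lands with bottom-row=4; cleared 0 line(s) (total 0); column heights now [5 6 4 6 6 0], max=6
Drop 5: S rot3 at col 4 lands with bottom-row=5; cleared 0 line(s) (total 0); column heights now [5 6 4 6 8 7], max=8
Drop 6: O rot1 at col 0 lands with bottom-row=6; cleared 0 line(s) (total 0); column heights now [8 8 4 6 8 7], max=8

Answer: 0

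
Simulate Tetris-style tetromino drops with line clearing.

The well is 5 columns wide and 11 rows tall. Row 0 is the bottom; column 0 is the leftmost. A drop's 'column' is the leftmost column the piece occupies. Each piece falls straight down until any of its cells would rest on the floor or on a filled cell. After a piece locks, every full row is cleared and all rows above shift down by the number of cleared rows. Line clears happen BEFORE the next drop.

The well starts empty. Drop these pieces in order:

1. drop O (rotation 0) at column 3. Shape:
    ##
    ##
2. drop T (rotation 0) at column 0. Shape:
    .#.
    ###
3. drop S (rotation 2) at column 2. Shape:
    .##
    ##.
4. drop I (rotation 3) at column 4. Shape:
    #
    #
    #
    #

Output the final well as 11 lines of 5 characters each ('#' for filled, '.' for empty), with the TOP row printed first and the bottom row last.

Answer: .....
.....
.....
.....
....#
....#
....#
....#
...##
..##.
.#.##

Derivation:
Drop 1: O rot0 at col 3 lands with bottom-row=0; cleared 0 line(s) (total 0); column heights now [0 0 0 2 2], max=2
Drop 2: T rot0 at col 0 lands with bottom-row=0; cleared 1 line(s) (total 1); column heights now [0 1 0 1 1], max=1
Drop 3: S rot2 at col 2 lands with bottom-row=1; cleared 0 line(s) (total 1); column heights now [0 1 2 3 3], max=3
Drop 4: I rot3 at col 4 lands with bottom-row=3; cleared 0 line(s) (total 1); column heights now [0 1 2 3 7], max=7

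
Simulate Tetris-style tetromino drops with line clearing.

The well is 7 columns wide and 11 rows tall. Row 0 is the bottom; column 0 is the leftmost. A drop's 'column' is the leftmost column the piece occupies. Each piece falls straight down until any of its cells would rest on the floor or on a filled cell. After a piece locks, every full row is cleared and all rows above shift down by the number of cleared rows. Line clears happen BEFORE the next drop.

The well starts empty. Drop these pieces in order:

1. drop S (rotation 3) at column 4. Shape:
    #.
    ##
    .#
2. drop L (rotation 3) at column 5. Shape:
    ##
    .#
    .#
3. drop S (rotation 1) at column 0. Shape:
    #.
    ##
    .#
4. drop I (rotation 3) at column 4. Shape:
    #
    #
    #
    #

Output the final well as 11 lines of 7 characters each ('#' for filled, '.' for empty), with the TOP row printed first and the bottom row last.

Drop 1: S rot3 at col 4 lands with bottom-row=0; cleared 0 line(s) (total 0); column heights now [0 0 0 0 3 2 0], max=3
Drop 2: L rot3 at col 5 lands with bottom-row=0; cleared 0 line(s) (total 0); column heights now [0 0 0 0 3 3 3], max=3
Drop 3: S rot1 at col 0 lands with bottom-row=0; cleared 0 line(s) (total 0); column heights now [3 2 0 0 3 3 3], max=3
Drop 4: I rot3 at col 4 lands with bottom-row=3; cleared 0 line(s) (total 0); column heights now [3 2 0 0 7 3 3], max=7

Answer: .......
.......
.......
.......
....#..
....#..
....#..
....#..
#...###
##..###
.#...##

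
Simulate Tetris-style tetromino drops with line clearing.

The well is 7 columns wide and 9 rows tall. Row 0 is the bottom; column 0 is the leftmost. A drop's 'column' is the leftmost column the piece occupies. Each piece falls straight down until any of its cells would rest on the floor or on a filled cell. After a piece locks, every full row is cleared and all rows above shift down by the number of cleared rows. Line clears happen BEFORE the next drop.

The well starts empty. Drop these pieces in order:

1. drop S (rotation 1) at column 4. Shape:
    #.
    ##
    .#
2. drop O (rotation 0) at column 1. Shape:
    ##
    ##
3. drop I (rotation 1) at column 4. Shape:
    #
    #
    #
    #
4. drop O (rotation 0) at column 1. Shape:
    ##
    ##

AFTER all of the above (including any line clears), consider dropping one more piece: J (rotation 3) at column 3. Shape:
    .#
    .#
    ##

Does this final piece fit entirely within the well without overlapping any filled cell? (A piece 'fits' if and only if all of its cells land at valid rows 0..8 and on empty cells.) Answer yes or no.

Answer: no

Derivation:
Drop 1: S rot1 at col 4 lands with bottom-row=0; cleared 0 line(s) (total 0); column heights now [0 0 0 0 3 2 0], max=3
Drop 2: O rot0 at col 1 lands with bottom-row=0; cleared 0 line(s) (total 0); column heights now [0 2 2 0 3 2 0], max=3
Drop 3: I rot1 at col 4 lands with bottom-row=3; cleared 0 line(s) (total 0); column heights now [0 2 2 0 7 2 0], max=7
Drop 4: O rot0 at col 1 lands with bottom-row=2; cleared 0 line(s) (total 0); column heights now [0 4 4 0 7 2 0], max=7
Test piece J rot3 at col 3 (width 2): heights before test = [0 4 4 0 7 2 0]; fits = False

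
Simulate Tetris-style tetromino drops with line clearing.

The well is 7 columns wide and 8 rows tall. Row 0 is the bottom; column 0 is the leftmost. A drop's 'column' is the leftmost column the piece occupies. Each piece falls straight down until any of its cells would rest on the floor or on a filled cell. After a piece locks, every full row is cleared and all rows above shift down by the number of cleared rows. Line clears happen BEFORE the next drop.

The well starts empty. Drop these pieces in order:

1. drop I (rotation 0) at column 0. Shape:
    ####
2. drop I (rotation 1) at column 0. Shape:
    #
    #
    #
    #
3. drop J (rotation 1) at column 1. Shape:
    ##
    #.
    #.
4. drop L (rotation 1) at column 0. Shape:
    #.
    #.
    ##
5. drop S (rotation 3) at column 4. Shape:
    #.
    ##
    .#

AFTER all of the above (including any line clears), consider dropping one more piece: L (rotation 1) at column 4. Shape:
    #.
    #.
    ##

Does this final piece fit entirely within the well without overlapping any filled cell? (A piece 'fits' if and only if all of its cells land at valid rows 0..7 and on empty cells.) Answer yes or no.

Answer: yes

Derivation:
Drop 1: I rot0 at col 0 lands with bottom-row=0; cleared 0 line(s) (total 0); column heights now [1 1 1 1 0 0 0], max=1
Drop 2: I rot1 at col 0 lands with bottom-row=1; cleared 0 line(s) (total 0); column heights now [5 1 1 1 0 0 0], max=5
Drop 3: J rot1 at col 1 lands with bottom-row=1; cleared 0 line(s) (total 0); column heights now [5 4 4 1 0 0 0], max=5
Drop 4: L rot1 at col 0 lands with bottom-row=5; cleared 0 line(s) (total 0); column heights now [8 6 4 1 0 0 0], max=8
Drop 5: S rot3 at col 4 lands with bottom-row=0; cleared 0 line(s) (total 0); column heights now [8 6 4 1 3 2 0], max=8
Test piece L rot1 at col 4 (width 2): heights before test = [8 6 4 1 3 2 0]; fits = True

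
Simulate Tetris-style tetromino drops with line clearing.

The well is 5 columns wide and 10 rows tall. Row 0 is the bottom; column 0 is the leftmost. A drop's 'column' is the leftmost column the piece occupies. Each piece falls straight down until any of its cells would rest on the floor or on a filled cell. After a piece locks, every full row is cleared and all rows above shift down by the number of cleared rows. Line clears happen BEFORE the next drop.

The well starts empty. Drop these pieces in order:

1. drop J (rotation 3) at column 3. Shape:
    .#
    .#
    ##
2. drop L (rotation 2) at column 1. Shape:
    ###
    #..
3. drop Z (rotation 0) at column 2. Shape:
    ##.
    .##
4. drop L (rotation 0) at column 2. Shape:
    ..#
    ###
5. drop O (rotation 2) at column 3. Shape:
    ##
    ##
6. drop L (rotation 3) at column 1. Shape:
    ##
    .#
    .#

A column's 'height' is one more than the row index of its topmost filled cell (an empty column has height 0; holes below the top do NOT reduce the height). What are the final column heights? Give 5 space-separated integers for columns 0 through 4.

Drop 1: J rot3 at col 3 lands with bottom-row=0; cleared 0 line(s) (total 0); column heights now [0 0 0 1 3], max=3
Drop 2: L rot2 at col 1 lands with bottom-row=0; cleared 0 line(s) (total 0); column heights now [0 2 2 2 3], max=3
Drop 3: Z rot0 at col 2 lands with bottom-row=3; cleared 0 line(s) (total 0); column heights now [0 2 5 5 4], max=5
Drop 4: L rot0 at col 2 lands with bottom-row=5; cleared 0 line(s) (total 0); column heights now [0 2 6 6 7], max=7
Drop 5: O rot2 at col 3 lands with bottom-row=7; cleared 0 line(s) (total 0); column heights now [0 2 6 9 9], max=9
Drop 6: L rot3 at col 1 lands with bottom-row=6; cleared 0 line(s) (total 0); column heights now [0 9 9 9 9], max=9

Answer: 0 9 9 9 9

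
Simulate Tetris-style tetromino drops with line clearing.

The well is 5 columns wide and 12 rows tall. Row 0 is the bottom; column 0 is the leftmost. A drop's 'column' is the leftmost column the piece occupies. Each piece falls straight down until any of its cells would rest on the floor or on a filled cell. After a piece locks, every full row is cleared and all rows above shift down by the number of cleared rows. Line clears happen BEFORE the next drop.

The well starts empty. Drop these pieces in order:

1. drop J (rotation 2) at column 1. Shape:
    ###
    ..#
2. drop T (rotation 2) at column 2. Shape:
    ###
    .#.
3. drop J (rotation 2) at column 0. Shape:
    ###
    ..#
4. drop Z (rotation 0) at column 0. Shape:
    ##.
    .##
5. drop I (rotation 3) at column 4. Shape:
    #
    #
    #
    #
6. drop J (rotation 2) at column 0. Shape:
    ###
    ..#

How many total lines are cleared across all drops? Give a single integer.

Answer: 0

Derivation:
Drop 1: J rot2 at col 1 lands with bottom-row=0; cleared 0 line(s) (total 0); column heights now [0 2 2 2 0], max=2
Drop 2: T rot2 at col 2 lands with bottom-row=2; cleared 0 line(s) (total 0); column heights now [0 2 4 4 4], max=4
Drop 3: J rot2 at col 0 lands with bottom-row=4; cleared 0 line(s) (total 0); column heights now [6 6 6 4 4], max=6
Drop 4: Z rot0 at col 0 lands with bottom-row=6; cleared 0 line(s) (total 0); column heights now [8 8 7 4 4], max=8
Drop 5: I rot3 at col 4 lands with bottom-row=4; cleared 0 line(s) (total 0); column heights now [8 8 7 4 8], max=8
Drop 6: J rot2 at col 0 lands with bottom-row=7; cleared 0 line(s) (total 0); column heights now [9 9 9 4 8], max=9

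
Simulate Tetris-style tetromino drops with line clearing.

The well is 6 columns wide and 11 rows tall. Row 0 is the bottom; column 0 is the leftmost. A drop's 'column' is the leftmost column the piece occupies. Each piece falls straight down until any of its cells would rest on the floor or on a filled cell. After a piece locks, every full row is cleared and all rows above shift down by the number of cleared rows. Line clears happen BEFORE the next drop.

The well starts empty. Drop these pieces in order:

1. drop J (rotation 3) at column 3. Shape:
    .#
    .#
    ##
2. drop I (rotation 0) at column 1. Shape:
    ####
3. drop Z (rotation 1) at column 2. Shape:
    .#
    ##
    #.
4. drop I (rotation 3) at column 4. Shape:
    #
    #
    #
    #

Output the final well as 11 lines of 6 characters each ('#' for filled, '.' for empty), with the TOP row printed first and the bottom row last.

Drop 1: J rot3 at col 3 lands with bottom-row=0; cleared 0 line(s) (total 0); column heights now [0 0 0 1 3 0], max=3
Drop 2: I rot0 at col 1 lands with bottom-row=3; cleared 0 line(s) (total 0); column heights now [0 4 4 4 4 0], max=4
Drop 3: Z rot1 at col 2 lands with bottom-row=4; cleared 0 line(s) (total 0); column heights now [0 4 6 7 4 0], max=7
Drop 4: I rot3 at col 4 lands with bottom-row=4; cleared 0 line(s) (total 0); column heights now [0 4 6 7 8 0], max=8

Answer: ......
......
......
....#.
...##.
..###.
..#.#.
.####.
....#.
....#.
...##.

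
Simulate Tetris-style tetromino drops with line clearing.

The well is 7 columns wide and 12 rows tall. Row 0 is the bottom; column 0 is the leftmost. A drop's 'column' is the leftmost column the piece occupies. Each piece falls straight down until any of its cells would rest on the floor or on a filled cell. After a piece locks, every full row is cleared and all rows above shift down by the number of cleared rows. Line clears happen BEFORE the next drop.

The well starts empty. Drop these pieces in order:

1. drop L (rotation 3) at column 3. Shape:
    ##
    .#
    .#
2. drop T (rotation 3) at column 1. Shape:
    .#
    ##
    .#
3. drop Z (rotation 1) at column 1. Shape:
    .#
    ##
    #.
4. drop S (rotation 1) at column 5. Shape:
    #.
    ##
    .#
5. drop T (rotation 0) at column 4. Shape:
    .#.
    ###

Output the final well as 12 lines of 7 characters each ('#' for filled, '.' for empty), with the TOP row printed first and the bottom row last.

Answer: .......
.......
.......
.......
.......
.......
.......
..#..#.
.##.###
.#####.
.##.###
..#.#.#

Derivation:
Drop 1: L rot3 at col 3 lands with bottom-row=0; cleared 0 line(s) (total 0); column heights now [0 0 0 3 3 0 0], max=3
Drop 2: T rot3 at col 1 lands with bottom-row=0; cleared 0 line(s) (total 0); column heights now [0 2 3 3 3 0 0], max=3
Drop 3: Z rot1 at col 1 lands with bottom-row=2; cleared 0 line(s) (total 0); column heights now [0 4 5 3 3 0 0], max=5
Drop 4: S rot1 at col 5 lands with bottom-row=0; cleared 0 line(s) (total 0); column heights now [0 4 5 3 3 3 2], max=5
Drop 5: T rot0 at col 4 lands with bottom-row=3; cleared 0 line(s) (total 0); column heights now [0 4 5 3 4 5 4], max=5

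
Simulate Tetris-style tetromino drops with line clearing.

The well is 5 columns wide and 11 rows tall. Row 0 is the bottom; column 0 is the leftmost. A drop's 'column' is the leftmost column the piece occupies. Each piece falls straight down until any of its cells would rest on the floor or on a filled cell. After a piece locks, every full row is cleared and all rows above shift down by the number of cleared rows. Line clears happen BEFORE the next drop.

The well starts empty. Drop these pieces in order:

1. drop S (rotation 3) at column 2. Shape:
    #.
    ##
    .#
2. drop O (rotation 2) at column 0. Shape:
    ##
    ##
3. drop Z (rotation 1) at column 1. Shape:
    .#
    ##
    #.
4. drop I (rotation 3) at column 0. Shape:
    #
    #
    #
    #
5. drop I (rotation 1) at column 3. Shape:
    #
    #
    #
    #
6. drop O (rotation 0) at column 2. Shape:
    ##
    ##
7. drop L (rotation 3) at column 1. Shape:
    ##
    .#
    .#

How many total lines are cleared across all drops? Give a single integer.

Drop 1: S rot3 at col 2 lands with bottom-row=0; cleared 0 line(s) (total 0); column heights now [0 0 3 2 0], max=3
Drop 2: O rot2 at col 0 lands with bottom-row=0; cleared 0 line(s) (total 0); column heights now [2 2 3 2 0], max=3
Drop 3: Z rot1 at col 1 lands with bottom-row=2; cleared 0 line(s) (total 0); column heights now [2 4 5 2 0], max=5
Drop 4: I rot3 at col 0 lands with bottom-row=2; cleared 0 line(s) (total 0); column heights now [6 4 5 2 0], max=6
Drop 5: I rot1 at col 3 lands with bottom-row=2; cleared 0 line(s) (total 0); column heights now [6 4 5 6 0], max=6
Drop 6: O rot0 at col 2 lands with bottom-row=6; cleared 0 line(s) (total 0); column heights now [6 4 8 8 0], max=8
Drop 7: L rot3 at col 1 lands with bottom-row=8; cleared 0 line(s) (total 0); column heights now [6 11 11 8 0], max=11

Answer: 0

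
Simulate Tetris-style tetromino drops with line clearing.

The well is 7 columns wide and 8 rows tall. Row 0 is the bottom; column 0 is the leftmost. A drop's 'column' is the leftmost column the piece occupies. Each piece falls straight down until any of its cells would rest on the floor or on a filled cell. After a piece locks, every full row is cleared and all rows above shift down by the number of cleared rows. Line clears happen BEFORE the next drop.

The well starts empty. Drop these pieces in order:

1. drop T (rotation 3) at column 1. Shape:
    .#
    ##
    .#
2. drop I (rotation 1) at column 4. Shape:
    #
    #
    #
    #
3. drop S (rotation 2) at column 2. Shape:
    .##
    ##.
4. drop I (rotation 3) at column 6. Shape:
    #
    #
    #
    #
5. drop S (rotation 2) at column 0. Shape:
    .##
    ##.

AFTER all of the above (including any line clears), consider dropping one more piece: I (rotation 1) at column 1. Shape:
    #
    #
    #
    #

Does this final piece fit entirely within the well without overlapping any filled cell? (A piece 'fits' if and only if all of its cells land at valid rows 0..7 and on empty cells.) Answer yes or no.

Drop 1: T rot3 at col 1 lands with bottom-row=0; cleared 0 line(s) (total 0); column heights now [0 2 3 0 0 0 0], max=3
Drop 2: I rot1 at col 4 lands with bottom-row=0; cleared 0 line(s) (total 0); column heights now [0 2 3 0 4 0 0], max=4
Drop 3: S rot2 at col 2 lands with bottom-row=3; cleared 0 line(s) (total 0); column heights now [0 2 4 5 5 0 0], max=5
Drop 4: I rot3 at col 6 lands with bottom-row=0; cleared 0 line(s) (total 0); column heights now [0 2 4 5 5 0 4], max=5
Drop 5: S rot2 at col 0 lands with bottom-row=3; cleared 0 line(s) (total 0); column heights now [4 5 5 5 5 0 4], max=5
Test piece I rot1 at col 1 (width 1): heights before test = [4 5 5 5 5 0 4]; fits = False

Answer: no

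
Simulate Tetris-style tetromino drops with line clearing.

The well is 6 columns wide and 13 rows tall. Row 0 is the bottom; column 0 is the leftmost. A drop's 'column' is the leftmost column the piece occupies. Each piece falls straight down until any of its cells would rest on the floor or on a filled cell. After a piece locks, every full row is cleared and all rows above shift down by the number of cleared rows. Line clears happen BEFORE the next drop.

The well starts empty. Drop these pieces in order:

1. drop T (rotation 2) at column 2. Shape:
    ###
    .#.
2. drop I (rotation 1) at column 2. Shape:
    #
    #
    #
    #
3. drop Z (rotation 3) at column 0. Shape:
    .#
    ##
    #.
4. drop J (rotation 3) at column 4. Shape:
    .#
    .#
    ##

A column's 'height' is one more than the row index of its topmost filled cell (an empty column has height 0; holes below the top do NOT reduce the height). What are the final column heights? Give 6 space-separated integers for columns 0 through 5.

Drop 1: T rot2 at col 2 lands with bottom-row=0; cleared 0 line(s) (total 0); column heights now [0 0 2 2 2 0], max=2
Drop 2: I rot1 at col 2 lands with bottom-row=2; cleared 0 line(s) (total 0); column heights now [0 0 6 2 2 0], max=6
Drop 3: Z rot3 at col 0 lands with bottom-row=0; cleared 0 line(s) (total 0); column heights now [2 3 6 2 2 0], max=6
Drop 4: J rot3 at col 4 lands with bottom-row=2; cleared 0 line(s) (total 0); column heights now [2 3 6 2 3 5], max=6

Answer: 2 3 6 2 3 5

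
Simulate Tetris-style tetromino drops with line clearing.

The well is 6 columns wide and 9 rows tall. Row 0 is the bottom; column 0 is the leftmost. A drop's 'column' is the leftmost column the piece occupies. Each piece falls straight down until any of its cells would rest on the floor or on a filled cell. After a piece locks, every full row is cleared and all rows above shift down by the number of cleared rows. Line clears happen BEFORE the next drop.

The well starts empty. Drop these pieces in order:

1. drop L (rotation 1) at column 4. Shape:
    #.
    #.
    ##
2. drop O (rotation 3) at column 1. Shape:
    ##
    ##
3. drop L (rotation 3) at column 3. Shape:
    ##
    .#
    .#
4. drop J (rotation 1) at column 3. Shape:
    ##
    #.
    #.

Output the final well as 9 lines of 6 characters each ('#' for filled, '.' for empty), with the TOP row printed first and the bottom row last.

Drop 1: L rot1 at col 4 lands with bottom-row=0; cleared 0 line(s) (total 0); column heights now [0 0 0 0 3 1], max=3
Drop 2: O rot3 at col 1 lands with bottom-row=0; cleared 0 line(s) (total 0); column heights now [0 2 2 0 3 1], max=3
Drop 3: L rot3 at col 3 lands with bottom-row=3; cleared 0 line(s) (total 0); column heights now [0 2 2 6 6 1], max=6
Drop 4: J rot1 at col 3 lands with bottom-row=6; cleared 0 line(s) (total 0); column heights now [0 2 2 9 9 1], max=9

Answer: ...##.
...#..
...#..
...##.
....#.
....#.
....#.
.##.#.
.##.##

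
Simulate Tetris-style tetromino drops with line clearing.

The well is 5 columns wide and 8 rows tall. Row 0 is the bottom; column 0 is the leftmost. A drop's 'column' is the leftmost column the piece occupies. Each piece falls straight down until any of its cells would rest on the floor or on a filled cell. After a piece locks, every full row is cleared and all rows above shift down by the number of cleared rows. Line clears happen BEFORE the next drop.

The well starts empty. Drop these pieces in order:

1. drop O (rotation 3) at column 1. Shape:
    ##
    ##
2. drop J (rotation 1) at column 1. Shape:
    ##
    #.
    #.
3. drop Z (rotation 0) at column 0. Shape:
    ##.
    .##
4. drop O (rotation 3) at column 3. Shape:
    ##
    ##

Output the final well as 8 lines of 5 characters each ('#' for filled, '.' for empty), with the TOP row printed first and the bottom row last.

Answer: .....
##...
.##..
.##..
.#...
.#...
.####
.####

Derivation:
Drop 1: O rot3 at col 1 lands with bottom-row=0; cleared 0 line(s) (total 0); column heights now [0 2 2 0 0], max=2
Drop 2: J rot1 at col 1 lands with bottom-row=2; cleared 0 line(s) (total 0); column heights now [0 5 5 0 0], max=5
Drop 3: Z rot0 at col 0 lands with bottom-row=5; cleared 0 line(s) (total 0); column heights now [7 7 6 0 0], max=7
Drop 4: O rot3 at col 3 lands with bottom-row=0; cleared 0 line(s) (total 0); column heights now [7 7 6 2 2], max=7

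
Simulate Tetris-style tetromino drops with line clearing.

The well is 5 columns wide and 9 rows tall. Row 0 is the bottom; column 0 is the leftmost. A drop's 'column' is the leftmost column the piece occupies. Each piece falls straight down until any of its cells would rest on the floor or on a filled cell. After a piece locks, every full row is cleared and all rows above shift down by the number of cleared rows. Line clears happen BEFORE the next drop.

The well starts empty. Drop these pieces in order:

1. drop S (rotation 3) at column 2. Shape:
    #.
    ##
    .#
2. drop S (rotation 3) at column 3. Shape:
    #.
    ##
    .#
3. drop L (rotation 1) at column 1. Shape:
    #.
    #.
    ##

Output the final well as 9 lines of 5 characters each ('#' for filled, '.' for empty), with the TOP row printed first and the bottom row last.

Drop 1: S rot3 at col 2 lands with bottom-row=0; cleared 0 line(s) (total 0); column heights now [0 0 3 2 0], max=3
Drop 2: S rot3 at col 3 lands with bottom-row=1; cleared 0 line(s) (total 0); column heights now [0 0 3 4 3], max=4
Drop 3: L rot1 at col 1 lands with bottom-row=3; cleared 0 line(s) (total 0); column heights now [0 6 4 4 3], max=6

Answer: .....
.....
.....
.#...
.#...
.###.
..###
..###
...#.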